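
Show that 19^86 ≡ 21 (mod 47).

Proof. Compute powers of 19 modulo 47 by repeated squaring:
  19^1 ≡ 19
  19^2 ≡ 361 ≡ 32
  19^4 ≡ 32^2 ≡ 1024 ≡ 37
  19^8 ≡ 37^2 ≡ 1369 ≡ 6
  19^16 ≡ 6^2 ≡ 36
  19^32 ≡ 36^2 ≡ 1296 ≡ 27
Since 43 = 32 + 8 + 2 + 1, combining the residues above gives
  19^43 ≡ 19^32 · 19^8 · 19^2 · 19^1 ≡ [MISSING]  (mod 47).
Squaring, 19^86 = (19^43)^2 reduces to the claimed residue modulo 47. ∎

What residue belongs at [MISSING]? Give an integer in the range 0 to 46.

Multiply the listed residues: 27 · 6 · 32 · 19 = 162 → 5184 → 98496.
Reducing modulo 47: 98496 = 2095·47 + 31, so 19^43 ≡ 31.

31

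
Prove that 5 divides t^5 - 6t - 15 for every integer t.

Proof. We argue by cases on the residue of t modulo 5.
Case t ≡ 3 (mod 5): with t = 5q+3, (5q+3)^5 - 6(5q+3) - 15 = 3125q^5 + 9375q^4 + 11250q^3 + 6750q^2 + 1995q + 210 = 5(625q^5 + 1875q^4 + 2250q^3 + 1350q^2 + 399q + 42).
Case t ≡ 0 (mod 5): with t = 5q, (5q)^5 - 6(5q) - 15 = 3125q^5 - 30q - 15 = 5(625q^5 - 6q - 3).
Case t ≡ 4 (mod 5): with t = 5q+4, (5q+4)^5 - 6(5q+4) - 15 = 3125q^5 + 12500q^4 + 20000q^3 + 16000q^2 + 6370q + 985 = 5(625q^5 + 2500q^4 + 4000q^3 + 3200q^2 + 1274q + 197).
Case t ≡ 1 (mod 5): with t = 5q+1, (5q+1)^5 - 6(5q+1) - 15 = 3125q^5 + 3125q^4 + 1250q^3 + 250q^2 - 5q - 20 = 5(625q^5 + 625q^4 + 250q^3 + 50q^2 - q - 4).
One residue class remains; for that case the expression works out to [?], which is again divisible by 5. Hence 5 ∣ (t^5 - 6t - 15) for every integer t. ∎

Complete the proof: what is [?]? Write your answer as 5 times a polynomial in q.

The residues treated are {3, 0, 4, 1}, so the missing case is t ≡ 2 (mod 5); write t = 5q+2.
Then (5q+2)^5 - 6(5q+2) - 15 = 3125q^5 + 6250q^4 + 5000q^3 + 2000q^2 + 370q + 5 = 5(625q^5 + 1250q^4 + 1000q^3 + 400q^2 + 74q + 1).

5(625q^5 + 1250q^4 + 1000q^3 + 400q^2 + 74q + 1)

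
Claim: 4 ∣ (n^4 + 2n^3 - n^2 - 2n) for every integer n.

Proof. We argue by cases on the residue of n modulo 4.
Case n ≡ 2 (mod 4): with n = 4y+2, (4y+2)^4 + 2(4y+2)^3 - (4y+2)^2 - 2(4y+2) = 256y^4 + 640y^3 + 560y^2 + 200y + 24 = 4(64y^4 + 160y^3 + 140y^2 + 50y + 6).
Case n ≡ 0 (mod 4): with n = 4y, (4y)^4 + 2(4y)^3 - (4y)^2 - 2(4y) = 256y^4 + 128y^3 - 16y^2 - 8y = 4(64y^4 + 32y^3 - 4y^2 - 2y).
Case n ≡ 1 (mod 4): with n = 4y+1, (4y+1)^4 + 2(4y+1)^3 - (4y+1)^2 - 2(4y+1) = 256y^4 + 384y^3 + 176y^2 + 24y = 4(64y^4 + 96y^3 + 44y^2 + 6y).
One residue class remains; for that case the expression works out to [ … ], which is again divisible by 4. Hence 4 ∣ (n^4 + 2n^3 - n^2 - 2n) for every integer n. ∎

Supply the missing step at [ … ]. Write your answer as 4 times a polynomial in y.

4(64y^4 + 224y^3 + 284y^2 + 154y + 30)

Only n ≡ 3 (mod 4) is unaccounted for. Put n = 4y+3:
(4y+3)^4 + 2(4y+3)^3 - (4y+3)^2 - 2(4y+3) expands to 256y^4 + 896y^3 + 1136y^2 + 616y + 120,
and factoring out 4 leaves 4(64y^4 + 224y^3 + 284y^2 + 154y + 30).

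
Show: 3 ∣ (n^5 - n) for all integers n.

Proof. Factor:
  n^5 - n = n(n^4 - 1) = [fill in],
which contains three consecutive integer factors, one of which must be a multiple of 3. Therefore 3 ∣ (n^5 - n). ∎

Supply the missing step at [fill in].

n^4 - 1 = (n^2 - 1)(n^2 + 1), and n^2 - 1 = (n-1)(n+1).
So n(n^4 - 1) = (n - 1)n(n + 1)(n^2 + 1).

(n - 1)n(n + 1)(n^2 + 1)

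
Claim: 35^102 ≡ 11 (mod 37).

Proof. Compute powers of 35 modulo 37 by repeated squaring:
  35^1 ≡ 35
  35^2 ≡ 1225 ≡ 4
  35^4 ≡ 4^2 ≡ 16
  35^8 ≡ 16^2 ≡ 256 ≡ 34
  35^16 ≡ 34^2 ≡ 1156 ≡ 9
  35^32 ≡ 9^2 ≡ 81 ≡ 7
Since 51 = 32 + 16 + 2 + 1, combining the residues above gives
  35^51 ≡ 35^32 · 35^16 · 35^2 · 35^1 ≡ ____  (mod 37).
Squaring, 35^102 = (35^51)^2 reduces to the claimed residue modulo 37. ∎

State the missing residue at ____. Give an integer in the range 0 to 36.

35^32 · 35^16 · 35^2 · 35^1 ≡ 7 · 9 · 4 · 35 = 8820.
8820 mod 37 = 14, so 35^51 ≡ 14 (mod 37).

14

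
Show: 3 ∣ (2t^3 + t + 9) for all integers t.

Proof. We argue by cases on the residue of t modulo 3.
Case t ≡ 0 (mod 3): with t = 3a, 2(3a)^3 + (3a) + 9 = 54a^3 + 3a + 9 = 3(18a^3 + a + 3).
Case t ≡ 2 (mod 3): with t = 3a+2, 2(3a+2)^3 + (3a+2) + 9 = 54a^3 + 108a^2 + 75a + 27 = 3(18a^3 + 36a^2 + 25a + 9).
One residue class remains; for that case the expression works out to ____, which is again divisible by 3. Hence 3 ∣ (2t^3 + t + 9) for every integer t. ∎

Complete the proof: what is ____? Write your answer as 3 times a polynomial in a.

3(18a^3 + 18a^2 + 7a + 4)

The residues treated are {0, 2}, so the missing case is t ≡ 1 (mod 3); write t = 3a+1.
Then 2(3a+1)^3 + (3a+1) + 9 = 54a^3 + 54a^2 + 21a + 12 = 3(18a^3 + 18a^2 + 7a + 4).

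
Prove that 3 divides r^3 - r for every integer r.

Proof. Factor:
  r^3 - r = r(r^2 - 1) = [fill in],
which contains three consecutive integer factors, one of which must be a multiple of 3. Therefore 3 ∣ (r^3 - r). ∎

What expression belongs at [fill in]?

r(r^2 - 1) = r(r - 1)(r + 1) = (r - 1)r(r + 1).
These three factors are consecutive integers, so their product is divisible by 3.

(r - 1)r(r + 1)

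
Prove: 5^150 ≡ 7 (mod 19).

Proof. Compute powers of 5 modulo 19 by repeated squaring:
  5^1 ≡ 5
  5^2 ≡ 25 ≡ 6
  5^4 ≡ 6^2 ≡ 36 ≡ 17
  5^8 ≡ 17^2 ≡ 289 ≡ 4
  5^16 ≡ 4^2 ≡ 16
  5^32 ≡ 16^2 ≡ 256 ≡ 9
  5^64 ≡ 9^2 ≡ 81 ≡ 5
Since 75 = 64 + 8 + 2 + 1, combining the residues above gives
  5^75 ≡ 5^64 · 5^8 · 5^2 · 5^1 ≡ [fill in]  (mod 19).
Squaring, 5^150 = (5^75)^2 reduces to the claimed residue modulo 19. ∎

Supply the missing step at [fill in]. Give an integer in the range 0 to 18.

5^64 · 5^8 · 5^2 · 5^1 ≡ 5 · 4 · 6 · 5 = 600.
600 mod 19 = 11, so 5^75 ≡ 11 (mod 19).

11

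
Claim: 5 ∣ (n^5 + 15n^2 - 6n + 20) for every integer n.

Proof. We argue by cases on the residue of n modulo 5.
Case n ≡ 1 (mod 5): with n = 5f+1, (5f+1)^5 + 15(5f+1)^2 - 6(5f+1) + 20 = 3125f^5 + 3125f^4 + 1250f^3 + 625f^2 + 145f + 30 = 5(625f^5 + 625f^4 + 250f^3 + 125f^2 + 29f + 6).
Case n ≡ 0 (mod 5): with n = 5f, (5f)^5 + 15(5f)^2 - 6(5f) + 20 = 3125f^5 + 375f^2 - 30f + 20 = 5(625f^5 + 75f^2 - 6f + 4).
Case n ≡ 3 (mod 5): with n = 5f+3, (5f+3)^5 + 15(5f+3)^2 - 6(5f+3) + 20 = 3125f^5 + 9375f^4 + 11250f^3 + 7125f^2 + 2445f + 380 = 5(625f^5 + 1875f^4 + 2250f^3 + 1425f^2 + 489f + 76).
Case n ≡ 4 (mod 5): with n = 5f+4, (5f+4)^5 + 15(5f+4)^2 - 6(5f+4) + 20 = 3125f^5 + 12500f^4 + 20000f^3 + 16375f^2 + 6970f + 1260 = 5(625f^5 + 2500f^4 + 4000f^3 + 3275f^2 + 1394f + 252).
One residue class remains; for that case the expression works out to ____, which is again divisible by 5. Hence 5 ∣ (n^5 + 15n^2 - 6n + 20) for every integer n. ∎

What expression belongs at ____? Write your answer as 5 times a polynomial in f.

5(625f^5 + 1250f^4 + 1000f^3 + 475f^2 + 134f + 20)

The residues treated are {1, 0, 3, 4}, so the missing case is n ≡ 2 (mod 5); write n = 5f+2.
Then (5f+2)^5 + 15(5f+2)^2 - 6(5f+2) + 20 = 3125f^5 + 6250f^4 + 5000f^3 + 2375f^2 + 670f + 100 = 5(625f^5 + 1250f^4 + 1000f^3 + 475f^2 + 134f + 20).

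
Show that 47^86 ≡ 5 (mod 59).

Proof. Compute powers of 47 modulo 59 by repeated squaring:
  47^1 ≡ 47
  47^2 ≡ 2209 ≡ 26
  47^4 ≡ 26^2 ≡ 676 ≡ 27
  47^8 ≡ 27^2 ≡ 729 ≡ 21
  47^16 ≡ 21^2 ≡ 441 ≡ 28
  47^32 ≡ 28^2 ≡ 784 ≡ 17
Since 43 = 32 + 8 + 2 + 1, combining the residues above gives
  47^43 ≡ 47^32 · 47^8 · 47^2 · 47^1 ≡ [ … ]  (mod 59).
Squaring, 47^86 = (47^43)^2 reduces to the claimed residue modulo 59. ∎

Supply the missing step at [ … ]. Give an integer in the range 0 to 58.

8

Multiply the listed residues: 17 · 21 · 26 · 47 = 357 → 9282 → 436254.
Reducing modulo 59: 436254 = 7394·59 + 8, so 47^43 ≡ 8.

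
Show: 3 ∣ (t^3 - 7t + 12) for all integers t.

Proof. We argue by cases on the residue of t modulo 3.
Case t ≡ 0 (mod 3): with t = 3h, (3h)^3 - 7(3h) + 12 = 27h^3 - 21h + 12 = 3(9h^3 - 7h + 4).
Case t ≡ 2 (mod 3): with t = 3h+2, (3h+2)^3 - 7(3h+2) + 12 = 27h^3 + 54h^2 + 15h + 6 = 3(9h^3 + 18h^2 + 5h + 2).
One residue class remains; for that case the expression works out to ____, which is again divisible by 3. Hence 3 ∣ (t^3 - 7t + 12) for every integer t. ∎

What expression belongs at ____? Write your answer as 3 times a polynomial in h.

3(9h^3 + 9h^2 - 4h + 2)

The residues treated are {0, 2}, so the missing case is t ≡ 1 (mod 3); write t = 3h+1.
Then (3h+1)^3 - 7(3h+1) + 12 = 27h^3 + 27h^2 - 12h + 6 = 3(9h^3 + 9h^2 - 4h + 2).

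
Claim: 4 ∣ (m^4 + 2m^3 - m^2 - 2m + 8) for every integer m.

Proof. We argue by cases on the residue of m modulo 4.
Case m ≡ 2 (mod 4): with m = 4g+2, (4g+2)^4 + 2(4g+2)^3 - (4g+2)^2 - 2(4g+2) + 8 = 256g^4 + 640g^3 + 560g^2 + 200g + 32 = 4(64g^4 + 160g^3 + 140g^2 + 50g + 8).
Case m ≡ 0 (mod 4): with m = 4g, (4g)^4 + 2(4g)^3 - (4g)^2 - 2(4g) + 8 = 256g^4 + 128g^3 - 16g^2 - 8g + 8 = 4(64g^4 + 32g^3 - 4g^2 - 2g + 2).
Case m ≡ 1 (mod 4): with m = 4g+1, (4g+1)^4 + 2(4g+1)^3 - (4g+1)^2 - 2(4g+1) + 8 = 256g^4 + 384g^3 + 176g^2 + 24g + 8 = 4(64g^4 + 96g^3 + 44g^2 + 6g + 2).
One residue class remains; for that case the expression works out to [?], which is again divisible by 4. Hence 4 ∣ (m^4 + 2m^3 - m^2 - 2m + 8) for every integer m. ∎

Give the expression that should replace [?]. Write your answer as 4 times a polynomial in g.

4(64g^4 + 224g^3 + 284g^2 + 154g + 32)

Only m ≡ 3 (mod 4) is unaccounted for. Put m = 4g+3:
(4g+3)^4 + 2(4g+3)^3 - (4g+3)^2 - 2(4g+3) + 8 expands to 256g^4 + 896g^3 + 1136g^2 + 616g + 128,
and factoring out 4 leaves 4(64g^4 + 224g^3 + 284g^2 + 154g + 32).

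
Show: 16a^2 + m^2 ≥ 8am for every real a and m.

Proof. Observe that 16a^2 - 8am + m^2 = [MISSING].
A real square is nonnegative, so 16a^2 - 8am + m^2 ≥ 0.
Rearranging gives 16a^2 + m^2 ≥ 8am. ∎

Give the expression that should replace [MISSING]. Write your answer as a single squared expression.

16a^2 - 8am + m^2 is a perfect-square trinomial: the outer terms are (4a)^2 and (m)^2, and the cross term is -2·4a·m.
So 16a^2 - 8am + m^2 = (4a - m)^2 ≥ 0.

(4a - m)^2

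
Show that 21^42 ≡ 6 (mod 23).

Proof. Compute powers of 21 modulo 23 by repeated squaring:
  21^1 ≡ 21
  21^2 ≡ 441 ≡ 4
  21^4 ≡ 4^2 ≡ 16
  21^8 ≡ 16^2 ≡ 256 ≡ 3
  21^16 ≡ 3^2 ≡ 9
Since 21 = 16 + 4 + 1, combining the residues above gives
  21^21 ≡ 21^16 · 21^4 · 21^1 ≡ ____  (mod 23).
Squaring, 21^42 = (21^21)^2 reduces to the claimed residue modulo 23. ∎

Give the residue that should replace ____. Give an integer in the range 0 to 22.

11

21^16 · 21^4 · 21^1 ≡ 9 · 16 · 21 = 3024.
3024 mod 23 = 11, so 21^21 ≡ 11 (mod 23).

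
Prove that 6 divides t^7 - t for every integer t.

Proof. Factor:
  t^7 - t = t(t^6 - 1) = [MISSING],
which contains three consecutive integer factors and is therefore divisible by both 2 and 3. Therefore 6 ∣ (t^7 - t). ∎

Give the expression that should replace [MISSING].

t^6 - 1 = (t^2 - 1)(t^4 + t^2 + 1), and t^2 - 1 = (t-1)(t+1).
So t(t^6 - 1) = (t - 1)t(t + 1)(t^4 + t^2 + 1).

(t - 1)t(t + 1)(t^4 + t^2 + 1)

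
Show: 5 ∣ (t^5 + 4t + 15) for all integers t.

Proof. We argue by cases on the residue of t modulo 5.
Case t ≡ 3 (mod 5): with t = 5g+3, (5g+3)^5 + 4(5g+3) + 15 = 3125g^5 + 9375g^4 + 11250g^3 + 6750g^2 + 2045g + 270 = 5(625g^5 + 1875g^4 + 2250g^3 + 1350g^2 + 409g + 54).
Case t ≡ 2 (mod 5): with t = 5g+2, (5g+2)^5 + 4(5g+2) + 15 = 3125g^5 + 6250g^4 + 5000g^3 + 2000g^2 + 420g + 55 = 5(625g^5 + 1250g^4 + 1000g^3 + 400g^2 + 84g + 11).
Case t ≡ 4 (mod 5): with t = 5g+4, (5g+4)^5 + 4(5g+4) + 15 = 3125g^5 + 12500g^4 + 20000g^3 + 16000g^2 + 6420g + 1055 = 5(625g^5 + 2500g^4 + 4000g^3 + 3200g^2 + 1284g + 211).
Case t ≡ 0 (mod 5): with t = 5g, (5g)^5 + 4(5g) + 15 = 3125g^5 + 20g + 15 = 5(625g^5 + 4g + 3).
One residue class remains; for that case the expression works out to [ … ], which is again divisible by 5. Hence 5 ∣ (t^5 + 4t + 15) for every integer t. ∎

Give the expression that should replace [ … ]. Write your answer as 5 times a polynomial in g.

5(625g^5 + 625g^4 + 250g^3 + 50g^2 + 9g + 4)

The residues treated are {3, 2, 4, 0}, so the missing case is t ≡ 1 (mod 5); write t = 5g+1.
Then (5g+1)^5 + 4(5g+1) + 15 = 3125g^5 + 3125g^4 + 1250g^3 + 250g^2 + 45g + 20 = 5(625g^5 + 625g^4 + 250g^3 + 50g^2 + 9g + 4).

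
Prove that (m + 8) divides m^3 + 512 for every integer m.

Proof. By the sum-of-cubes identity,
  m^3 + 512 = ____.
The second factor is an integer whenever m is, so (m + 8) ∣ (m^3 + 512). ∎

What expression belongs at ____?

a^3 + b^3 = (a + b)(a^2 - ab + b^2). With a = m, b = 8:
m^3 + 512 = (m + 8)(m^2 - 8m + 64).

(m + 8)(m^2 - 8m + 64)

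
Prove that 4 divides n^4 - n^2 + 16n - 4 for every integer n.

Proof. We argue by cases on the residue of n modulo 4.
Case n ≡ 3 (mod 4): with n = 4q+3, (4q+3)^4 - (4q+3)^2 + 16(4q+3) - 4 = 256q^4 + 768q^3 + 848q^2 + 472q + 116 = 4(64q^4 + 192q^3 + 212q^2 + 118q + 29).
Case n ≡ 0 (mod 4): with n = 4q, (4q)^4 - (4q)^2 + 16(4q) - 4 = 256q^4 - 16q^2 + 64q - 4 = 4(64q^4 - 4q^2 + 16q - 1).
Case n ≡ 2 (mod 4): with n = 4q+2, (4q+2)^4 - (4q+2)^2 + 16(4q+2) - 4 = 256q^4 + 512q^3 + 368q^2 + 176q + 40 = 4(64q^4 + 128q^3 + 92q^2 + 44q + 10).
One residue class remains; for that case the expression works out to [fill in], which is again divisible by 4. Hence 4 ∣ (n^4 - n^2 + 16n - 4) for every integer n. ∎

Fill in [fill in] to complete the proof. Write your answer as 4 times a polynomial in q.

The residues treated are {3, 0, 2}, so the missing case is n ≡ 1 (mod 4); write n = 4q+1.
Then (4q+1)^4 - (4q+1)^2 + 16(4q+1) - 4 = 256q^4 + 256q^3 + 80q^2 + 72q + 12 = 4(64q^4 + 64q^3 + 20q^2 + 18q + 3).

4(64q^4 + 64q^3 + 20q^2 + 18q + 3)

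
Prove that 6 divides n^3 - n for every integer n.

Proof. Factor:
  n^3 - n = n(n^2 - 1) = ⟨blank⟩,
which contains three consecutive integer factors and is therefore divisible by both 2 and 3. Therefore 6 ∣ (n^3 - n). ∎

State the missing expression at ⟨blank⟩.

n(n^2 - 1) = n(n - 1)(n + 1) = (n - 1)n(n + 1).
These three factors are consecutive integers, so their product is divisible by 6.

(n - 1)n(n + 1)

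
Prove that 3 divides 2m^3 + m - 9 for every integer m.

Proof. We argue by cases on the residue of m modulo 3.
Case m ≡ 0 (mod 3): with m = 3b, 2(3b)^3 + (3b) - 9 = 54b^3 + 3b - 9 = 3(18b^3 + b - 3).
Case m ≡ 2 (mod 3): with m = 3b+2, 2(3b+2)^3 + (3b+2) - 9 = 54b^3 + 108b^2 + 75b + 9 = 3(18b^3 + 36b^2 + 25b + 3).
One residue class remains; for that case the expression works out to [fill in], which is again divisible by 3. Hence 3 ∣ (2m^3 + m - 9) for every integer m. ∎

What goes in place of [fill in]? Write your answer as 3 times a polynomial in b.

The residues treated are {0, 2}, so the missing case is m ≡ 1 (mod 3); write m = 3b+1.
Then 2(3b+1)^3 + (3b+1) - 9 = 54b^3 + 54b^2 + 21b - 6 = 3(18b^3 + 18b^2 + 7b - 2).

3(18b^3 + 18b^2 + 7b - 2)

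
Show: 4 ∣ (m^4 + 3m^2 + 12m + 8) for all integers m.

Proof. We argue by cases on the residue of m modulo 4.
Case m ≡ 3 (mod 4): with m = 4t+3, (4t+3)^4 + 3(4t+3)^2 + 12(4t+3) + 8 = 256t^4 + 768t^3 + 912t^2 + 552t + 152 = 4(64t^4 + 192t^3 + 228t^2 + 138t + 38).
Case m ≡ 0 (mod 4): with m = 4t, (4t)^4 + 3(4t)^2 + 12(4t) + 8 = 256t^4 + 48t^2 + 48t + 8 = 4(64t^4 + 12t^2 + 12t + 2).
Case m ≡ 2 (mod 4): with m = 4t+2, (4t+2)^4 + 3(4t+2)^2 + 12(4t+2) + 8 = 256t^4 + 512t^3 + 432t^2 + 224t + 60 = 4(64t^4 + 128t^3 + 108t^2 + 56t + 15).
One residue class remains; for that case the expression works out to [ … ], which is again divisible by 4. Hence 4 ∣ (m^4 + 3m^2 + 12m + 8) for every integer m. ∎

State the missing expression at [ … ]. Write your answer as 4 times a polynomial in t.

4(64t^4 + 64t^3 + 36t^2 + 22t + 6)

The residues treated are {3, 0, 2}, so the missing case is m ≡ 1 (mod 4); write m = 4t+1.
Then (4t+1)^4 + 3(4t+1)^2 + 12(4t+1) + 8 = 256t^4 + 256t^3 + 144t^2 + 88t + 24 = 4(64t^4 + 64t^3 + 36t^2 + 22t + 6).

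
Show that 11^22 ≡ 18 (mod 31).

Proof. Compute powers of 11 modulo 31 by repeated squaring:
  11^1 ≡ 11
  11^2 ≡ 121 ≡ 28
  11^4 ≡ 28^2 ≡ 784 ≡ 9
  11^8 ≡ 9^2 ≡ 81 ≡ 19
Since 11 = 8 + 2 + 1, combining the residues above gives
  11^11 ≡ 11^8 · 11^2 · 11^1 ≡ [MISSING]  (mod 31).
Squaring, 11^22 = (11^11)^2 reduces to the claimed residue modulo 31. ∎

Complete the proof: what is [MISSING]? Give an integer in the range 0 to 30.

24

Multiply the listed residues: 19 · 28 · 11 = 532 → 5852.
Reducing modulo 31: 5852 = 188·31 + 24, so 11^11 ≡ 24.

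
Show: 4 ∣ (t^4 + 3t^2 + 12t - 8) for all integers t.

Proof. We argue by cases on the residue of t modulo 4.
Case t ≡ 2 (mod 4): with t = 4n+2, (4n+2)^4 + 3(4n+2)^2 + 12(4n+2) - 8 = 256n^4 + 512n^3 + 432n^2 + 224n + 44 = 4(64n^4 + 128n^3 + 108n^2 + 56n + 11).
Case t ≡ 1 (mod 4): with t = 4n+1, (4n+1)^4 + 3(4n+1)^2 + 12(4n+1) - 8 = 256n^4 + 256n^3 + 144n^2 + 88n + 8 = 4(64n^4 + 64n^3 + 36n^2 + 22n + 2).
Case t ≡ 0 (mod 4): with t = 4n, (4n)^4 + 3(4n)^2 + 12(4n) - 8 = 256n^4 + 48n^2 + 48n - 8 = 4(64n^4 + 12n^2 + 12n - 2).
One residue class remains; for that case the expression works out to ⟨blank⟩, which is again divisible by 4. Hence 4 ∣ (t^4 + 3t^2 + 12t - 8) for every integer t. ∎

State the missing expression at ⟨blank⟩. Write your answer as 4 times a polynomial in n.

The residues treated are {2, 1, 0}, so the missing case is t ≡ 3 (mod 4); write t = 4n+3.
Then (4n+3)^4 + 3(4n+3)^2 + 12(4n+3) - 8 = 256n^4 + 768n^3 + 912n^2 + 552n + 136 = 4(64n^4 + 192n^3 + 228n^2 + 138n + 34).

4(64n^4 + 192n^3 + 228n^2 + 138n + 34)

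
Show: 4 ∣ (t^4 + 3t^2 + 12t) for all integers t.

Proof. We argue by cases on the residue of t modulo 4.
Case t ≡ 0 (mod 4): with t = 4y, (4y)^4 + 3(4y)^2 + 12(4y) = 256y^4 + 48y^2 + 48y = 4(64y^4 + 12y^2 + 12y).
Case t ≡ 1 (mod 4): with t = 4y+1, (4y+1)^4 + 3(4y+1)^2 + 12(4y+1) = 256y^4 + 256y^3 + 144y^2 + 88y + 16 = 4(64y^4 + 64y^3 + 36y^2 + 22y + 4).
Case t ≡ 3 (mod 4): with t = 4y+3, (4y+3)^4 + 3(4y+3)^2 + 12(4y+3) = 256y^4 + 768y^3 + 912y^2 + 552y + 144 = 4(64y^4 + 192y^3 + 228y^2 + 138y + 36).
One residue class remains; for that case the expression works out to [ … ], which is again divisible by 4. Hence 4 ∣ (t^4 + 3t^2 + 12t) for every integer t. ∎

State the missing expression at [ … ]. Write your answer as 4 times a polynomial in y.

The residues treated are {0, 1, 3}, so the missing case is t ≡ 2 (mod 4); write t = 4y+2.
Then (4y+2)^4 + 3(4y+2)^2 + 12(4y+2) = 256y^4 + 512y^3 + 432y^2 + 224y + 52 = 4(64y^4 + 128y^3 + 108y^2 + 56y + 13).

4(64y^4 + 128y^3 + 108y^2 + 56y + 13)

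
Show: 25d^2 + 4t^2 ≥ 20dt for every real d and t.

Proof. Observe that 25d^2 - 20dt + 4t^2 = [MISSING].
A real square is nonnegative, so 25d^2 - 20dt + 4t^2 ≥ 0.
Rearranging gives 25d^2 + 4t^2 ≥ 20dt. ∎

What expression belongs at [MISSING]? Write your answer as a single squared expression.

The leading and trailing coefficients are 5^2 and 2^2, and 20 = 2·5·2, so the trinomial is (5d - 2t)^2.
Hence 25d^2 - 20dt + 4t^2 ≥ 0.

(5d - 2t)^2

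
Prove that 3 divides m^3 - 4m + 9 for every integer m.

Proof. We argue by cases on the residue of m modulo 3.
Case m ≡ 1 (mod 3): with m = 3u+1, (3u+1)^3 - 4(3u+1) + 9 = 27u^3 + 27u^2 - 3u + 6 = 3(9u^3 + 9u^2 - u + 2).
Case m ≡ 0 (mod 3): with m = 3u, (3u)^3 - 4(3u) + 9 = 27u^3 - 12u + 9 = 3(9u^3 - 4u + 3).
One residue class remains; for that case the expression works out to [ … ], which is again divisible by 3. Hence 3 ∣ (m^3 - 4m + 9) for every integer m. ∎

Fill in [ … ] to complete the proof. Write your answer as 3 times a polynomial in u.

3(9u^3 + 18u^2 + 8u + 3)

The residues treated are {1, 0}, so the missing case is m ≡ 2 (mod 3); write m = 3u+2.
Then (3u+2)^3 - 4(3u+2) + 9 = 27u^3 + 54u^2 + 24u + 9 = 3(9u^3 + 18u^2 + 8u + 3).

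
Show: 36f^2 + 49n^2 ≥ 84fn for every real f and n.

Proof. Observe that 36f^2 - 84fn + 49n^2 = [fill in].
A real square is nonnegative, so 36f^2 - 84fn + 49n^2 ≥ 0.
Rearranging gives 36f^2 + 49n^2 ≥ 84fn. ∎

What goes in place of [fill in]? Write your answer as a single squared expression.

The leading and trailing coefficients are 6^2 and 7^2, and 84 = 2·6·7, so the trinomial is (6f - 7n)^2.
Hence 36f^2 - 84fn + 49n^2 ≥ 0.

(6f - 7n)^2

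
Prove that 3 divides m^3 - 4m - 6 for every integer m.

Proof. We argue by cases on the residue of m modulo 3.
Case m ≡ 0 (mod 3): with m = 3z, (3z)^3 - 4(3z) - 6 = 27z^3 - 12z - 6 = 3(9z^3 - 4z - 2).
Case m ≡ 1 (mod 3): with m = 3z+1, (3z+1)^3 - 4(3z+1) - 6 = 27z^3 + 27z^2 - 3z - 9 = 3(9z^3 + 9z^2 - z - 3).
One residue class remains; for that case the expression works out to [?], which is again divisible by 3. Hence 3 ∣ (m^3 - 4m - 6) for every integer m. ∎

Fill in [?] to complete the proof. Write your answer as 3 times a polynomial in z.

3(9z^3 + 18z^2 + 8z - 2)

The residues treated are {0, 1}, so the missing case is m ≡ 2 (mod 3); write m = 3z+2.
Then (3z+2)^3 - 4(3z+2) - 6 = 27z^3 + 54z^2 + 24z - 6 = 3(9z^3 + 18z^2 + 8z - 2).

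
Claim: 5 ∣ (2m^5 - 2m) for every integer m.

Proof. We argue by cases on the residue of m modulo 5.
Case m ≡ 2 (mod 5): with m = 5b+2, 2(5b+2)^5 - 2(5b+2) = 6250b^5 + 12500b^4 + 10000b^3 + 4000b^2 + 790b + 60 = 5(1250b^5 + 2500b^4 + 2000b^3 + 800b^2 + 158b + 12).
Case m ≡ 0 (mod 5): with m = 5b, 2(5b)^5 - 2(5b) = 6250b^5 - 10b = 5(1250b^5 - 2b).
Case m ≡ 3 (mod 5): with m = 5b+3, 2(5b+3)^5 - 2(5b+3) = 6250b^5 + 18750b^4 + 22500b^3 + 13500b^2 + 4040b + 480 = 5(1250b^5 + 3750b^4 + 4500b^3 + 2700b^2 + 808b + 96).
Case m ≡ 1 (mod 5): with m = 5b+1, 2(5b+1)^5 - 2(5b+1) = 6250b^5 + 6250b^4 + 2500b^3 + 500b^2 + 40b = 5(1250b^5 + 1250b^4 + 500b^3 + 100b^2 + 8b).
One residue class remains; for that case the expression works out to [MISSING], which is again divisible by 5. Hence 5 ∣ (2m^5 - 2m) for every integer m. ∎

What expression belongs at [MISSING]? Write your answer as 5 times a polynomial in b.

Only m ≡ 4 (mod 5) is unaccounted for. Put m = 5b+4:
2(5b+4)^5 - 2(5b+4) expands to 6250b^5 + 25000b^4 + 40000b^3 + 32000b^2 + 12790b + 2040,
and factoring out 5 leaves 5(1250b^5 + 5000b^4 + 8000b^3 + 6400b^2 + 2558b + 408).

5(1250b^5 + 5000b^4 + 8000b^3 + 6400b^2 + 2558b + 408)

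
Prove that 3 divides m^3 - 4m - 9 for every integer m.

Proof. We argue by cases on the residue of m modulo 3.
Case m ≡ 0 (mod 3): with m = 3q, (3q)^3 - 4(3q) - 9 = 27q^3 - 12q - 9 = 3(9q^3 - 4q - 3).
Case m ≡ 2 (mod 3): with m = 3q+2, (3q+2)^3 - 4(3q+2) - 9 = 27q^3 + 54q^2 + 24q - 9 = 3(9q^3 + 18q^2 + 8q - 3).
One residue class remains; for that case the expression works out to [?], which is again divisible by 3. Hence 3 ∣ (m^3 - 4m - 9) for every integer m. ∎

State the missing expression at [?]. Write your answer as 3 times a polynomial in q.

The residues treated are {0, 2}, so the missing case is m ≡ 1 (mod 3); write m = 3q+1.
Then (3q+1)^3 - 4(3q+1) - 9 = 27q^3 + 27q^2 - 3q - 12 = 3(9q^3 + 9q^2 - q - 4).

3(9q^3 + 9q^2 - q - 4)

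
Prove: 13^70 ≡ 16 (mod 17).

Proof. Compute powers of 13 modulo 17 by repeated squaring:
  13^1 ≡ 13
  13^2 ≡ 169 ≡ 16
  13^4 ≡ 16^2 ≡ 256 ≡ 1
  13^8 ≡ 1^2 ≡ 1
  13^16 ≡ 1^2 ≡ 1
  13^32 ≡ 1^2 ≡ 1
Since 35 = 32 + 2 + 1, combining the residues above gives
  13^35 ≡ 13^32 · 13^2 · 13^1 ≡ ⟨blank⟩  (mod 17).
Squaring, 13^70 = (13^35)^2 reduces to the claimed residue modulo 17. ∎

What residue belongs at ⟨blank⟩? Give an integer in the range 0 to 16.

4

Multiply the listed residues: 1 · 16 · 13 = 16 → 208.
Reducing modulo 17: 208 = 12·17 + 4, so 13^35 ≡ 4.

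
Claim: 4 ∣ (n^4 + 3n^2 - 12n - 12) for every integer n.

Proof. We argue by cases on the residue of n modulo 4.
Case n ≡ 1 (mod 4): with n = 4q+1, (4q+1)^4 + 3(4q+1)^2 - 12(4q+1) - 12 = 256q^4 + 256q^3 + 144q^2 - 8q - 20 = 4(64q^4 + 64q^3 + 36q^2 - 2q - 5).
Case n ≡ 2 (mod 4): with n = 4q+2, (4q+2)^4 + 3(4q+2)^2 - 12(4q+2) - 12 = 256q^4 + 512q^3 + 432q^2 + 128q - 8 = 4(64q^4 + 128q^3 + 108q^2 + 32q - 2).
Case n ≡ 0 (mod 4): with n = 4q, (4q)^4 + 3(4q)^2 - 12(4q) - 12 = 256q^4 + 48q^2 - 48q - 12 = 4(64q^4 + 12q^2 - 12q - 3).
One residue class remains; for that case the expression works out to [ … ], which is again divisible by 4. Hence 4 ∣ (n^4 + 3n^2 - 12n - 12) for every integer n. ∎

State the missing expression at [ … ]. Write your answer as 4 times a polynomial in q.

The residues treated are {1, 2, 0}, so the missing case is n ≡ 3 (mod 4); write n = 4q+3.
Then (4q+3)^4 + 3(4q+3)^2 - 12(4q+3) - 12 = 256q^4 + 768q^3 + 912q^2 + 456q + 60 = 4(64q^4 + 192q^3 + 228q^2 + 114q + 15).

4(64q^4 + 192q^3 + 228q^2 + 114q + 15)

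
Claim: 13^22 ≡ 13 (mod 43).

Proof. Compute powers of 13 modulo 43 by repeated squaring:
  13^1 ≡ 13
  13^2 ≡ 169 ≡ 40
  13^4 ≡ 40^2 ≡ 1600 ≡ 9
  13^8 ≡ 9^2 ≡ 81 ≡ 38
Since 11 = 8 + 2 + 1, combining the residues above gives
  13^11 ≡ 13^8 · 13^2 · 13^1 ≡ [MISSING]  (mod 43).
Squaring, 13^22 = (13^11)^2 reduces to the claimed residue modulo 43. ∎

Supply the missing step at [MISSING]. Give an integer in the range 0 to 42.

13^8 · 13^2 · 13^1 ≡ 38 · 40 · 13 = 19760.
19760 mod 43 = 23, so 13^11 ≡ 23 (mod 43).

23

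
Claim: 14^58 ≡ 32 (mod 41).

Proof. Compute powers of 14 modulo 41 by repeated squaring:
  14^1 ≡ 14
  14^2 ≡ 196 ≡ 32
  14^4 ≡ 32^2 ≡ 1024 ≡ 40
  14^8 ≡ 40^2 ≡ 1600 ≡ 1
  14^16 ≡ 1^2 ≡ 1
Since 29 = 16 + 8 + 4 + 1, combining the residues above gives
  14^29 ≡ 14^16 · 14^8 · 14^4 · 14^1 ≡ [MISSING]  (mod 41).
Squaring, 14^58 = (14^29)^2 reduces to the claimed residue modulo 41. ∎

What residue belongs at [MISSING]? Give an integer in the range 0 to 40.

14^16 · 14^8 · 14^4 · 14^1 ≡ 1 · 1 · 40 · 14 = 560.
560 mod 41 = 27, so 14^29 ≡ 27 (mod 41).

27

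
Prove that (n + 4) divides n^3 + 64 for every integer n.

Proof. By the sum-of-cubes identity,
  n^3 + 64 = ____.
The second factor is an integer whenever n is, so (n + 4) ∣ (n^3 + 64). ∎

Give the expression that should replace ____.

(n + 4)(n^2 - 4n + 16)

Polynomial division of n^3 + 64 by n + 4 leaves remainder 0 and quotient n^2 - 4n + 16.
Hence n^3 + 64 = (n + 4)(n^2 - 4n + 16).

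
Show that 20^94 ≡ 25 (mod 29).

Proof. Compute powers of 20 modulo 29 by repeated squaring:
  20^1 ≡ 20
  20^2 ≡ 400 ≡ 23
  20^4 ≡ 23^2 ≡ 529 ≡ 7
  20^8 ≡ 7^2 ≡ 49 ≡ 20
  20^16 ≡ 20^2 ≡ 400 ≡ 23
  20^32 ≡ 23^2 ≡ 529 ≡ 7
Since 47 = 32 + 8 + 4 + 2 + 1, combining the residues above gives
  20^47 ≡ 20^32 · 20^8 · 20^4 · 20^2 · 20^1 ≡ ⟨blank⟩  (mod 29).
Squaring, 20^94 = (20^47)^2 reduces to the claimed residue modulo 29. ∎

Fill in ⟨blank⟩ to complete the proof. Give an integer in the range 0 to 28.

24

Multiply the listed residues: 7 · 20 · 7 · 23 · 20 = 140 → 980 → 22540 → 450800.
Reducing modulo 29: 450800 = 15544·29 + 24, so 20^47 ≡ 24.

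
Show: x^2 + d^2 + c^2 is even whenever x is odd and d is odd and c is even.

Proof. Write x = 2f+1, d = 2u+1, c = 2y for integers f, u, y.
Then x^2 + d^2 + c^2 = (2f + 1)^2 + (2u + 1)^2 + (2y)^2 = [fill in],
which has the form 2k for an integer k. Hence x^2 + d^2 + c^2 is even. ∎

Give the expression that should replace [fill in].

2(2f^2 + 2f + 2u^2 + 2u + 2y^2 + 1)

Expanding: (2f + 1)^2 + (2u + 1)^2 + (2y)^2 = 4f^2 + 4f + 4u^2 + 4u + 4y^2 + 2.
Every term is even; pulling out the factor of 2 gives 2(2f^2 + 2f + 2u^2 + 2u + 2y^2 + 1).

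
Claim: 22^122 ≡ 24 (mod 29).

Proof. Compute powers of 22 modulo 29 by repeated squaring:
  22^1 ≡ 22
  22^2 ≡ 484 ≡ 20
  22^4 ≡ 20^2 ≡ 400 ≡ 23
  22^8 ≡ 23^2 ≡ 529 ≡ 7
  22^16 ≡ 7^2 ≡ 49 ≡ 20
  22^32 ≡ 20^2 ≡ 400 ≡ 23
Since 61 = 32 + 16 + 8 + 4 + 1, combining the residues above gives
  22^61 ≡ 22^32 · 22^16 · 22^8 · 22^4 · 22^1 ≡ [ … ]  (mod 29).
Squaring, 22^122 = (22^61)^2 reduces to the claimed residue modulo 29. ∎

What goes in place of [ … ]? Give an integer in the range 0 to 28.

13

22^32 · 22^16 · 22^8 · 22^4 · 22^1 ≡ 23 · 20 · 7 · 23 · 22 = 1629320.
1629320 mod 29 = 13, so 22^61 ≡ 13 (mod 29).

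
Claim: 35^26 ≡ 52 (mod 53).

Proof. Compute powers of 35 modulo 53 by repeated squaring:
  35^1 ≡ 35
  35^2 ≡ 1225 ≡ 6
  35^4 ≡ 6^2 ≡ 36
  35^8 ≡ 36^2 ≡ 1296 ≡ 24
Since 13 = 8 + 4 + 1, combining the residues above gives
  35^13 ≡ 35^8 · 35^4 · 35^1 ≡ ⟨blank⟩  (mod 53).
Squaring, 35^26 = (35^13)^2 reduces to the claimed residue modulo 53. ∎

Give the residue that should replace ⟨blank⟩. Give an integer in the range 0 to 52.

Multiply the listed residues: 24 · 36 · 35 = 864 → 30240.
Reducing modulo 53: 30240 = 570·53 + 30, so 35^13 ≡ 30.

30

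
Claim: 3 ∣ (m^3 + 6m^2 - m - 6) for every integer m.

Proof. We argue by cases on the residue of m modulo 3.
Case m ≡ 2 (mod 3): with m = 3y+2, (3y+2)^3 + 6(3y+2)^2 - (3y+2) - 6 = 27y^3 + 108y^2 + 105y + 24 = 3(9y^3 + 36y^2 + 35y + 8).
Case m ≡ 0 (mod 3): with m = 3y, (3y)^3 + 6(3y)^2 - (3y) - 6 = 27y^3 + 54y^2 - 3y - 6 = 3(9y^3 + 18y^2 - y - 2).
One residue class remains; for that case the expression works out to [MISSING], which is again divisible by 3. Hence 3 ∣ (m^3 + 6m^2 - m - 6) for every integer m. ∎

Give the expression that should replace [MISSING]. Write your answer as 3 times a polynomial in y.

Only m ≡ 1 (mod 3) is unaccounted for. Put m = 3y+1:
(3y+1)^3 + 6(3y+1)^2 - (3y+1) - 6 expands to 27y^3 + 81y^2 + 42y,
and factoring out 3 leaves 3(9y^3 + 27y^2 + 14y).

3(9y^3 + 27y^2 + 14y)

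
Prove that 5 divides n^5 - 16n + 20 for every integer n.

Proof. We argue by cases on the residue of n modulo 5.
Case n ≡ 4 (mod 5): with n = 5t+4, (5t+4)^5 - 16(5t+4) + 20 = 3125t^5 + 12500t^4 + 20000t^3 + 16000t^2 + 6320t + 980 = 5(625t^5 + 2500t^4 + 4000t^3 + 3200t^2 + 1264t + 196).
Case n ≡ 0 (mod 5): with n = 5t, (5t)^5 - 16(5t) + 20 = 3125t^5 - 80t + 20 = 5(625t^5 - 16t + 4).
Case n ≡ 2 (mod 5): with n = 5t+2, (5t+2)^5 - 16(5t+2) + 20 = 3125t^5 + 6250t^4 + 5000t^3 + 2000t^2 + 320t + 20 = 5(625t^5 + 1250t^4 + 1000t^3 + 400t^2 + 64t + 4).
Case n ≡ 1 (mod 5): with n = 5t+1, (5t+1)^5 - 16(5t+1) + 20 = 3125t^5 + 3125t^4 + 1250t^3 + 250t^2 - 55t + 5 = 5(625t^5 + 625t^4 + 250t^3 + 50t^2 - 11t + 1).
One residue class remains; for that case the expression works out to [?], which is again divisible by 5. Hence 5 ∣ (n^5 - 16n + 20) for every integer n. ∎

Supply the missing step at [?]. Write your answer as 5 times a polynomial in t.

5(625t^5 + 1875t^4 + 2250t^3 + 1350t^2 + 389t + 43)

Only n ≡ 3 (mod 5) is unaccounted for. Put n = 5t+3:
(5t+3)^5 - 16(5t+3) + 20 expands to 3125t^5 + 9375t^4 + 11250t^3 + 6750t^2 + 1945t + 215,
and factoring out 5 leaves 5(625t^5 + 1875t^4 + 2250t^3 + 1350t^2 + 389t + 43).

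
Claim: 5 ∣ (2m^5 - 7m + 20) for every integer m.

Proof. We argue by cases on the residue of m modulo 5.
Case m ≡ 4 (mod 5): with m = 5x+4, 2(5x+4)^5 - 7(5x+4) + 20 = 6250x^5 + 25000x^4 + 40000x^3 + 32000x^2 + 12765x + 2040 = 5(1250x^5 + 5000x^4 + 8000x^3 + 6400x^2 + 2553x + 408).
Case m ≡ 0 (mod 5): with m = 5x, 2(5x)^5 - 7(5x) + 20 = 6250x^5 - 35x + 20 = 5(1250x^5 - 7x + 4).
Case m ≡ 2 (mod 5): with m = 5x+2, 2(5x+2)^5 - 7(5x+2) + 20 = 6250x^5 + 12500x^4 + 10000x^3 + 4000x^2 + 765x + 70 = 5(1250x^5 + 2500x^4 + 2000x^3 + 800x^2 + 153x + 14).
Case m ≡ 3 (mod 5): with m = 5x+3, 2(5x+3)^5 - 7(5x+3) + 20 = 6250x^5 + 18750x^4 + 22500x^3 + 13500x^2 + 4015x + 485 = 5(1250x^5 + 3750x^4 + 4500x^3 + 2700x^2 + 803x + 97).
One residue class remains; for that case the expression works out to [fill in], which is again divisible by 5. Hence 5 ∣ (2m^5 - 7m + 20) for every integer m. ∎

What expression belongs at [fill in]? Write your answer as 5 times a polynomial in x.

The residues treated are {4, 0, 2, 3}, so the missing case is m ≡ 1 (mod 5); write m = 5x+1.
Then 2(5x+1)^5 - 7(5x+1) + 20 = 6250x^5 + 6250x^4 + 2500x^3 + 500x^2 + 15x + 15 = 5(1250x^5 + 1250x^4 + 500x^3 + 100x^2 + 3x + 3).

5(1250x^5 + 1250x^4 + 500x^3 + 100x^2 + 3x + 3)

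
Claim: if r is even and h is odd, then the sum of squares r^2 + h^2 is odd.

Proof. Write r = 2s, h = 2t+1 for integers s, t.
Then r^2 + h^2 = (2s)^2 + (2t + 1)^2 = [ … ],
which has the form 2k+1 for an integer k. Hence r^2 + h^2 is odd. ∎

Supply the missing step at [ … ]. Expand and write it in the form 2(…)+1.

2(2s^2 + 2t^2 + 2t) + 1

Expanding: (2s)^2 + (2t + 1)^2 = 4s^2 + 4t^2 + 4t + 1.
Every term except the constant is even, so this is 2(2s^2 + 2t^2 + 2t) + 1,
and 2s^2 + 2t^2 + 2t ∈ ℤ gives the required form.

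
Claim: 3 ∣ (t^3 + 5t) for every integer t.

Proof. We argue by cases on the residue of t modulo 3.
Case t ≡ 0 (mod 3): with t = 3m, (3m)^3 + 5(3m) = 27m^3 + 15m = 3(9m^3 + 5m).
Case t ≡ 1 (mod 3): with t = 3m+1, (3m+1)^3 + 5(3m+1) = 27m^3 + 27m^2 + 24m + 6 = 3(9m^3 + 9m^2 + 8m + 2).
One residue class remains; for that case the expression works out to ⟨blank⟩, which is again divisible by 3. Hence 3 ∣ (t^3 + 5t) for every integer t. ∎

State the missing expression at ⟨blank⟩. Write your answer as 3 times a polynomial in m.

The residues treated are {0, 1}, so the missing case is t ≡ 2 (mod 3); write t = 3m+2.
Then (3m+2)^3 + 5(3m+2) = 27m^3 + 54m^2 + 51m + 18 = 3(9m^3 + 18m^2 + 17m + 6).

3(9m^3 + 18m^2 + 17m + 6)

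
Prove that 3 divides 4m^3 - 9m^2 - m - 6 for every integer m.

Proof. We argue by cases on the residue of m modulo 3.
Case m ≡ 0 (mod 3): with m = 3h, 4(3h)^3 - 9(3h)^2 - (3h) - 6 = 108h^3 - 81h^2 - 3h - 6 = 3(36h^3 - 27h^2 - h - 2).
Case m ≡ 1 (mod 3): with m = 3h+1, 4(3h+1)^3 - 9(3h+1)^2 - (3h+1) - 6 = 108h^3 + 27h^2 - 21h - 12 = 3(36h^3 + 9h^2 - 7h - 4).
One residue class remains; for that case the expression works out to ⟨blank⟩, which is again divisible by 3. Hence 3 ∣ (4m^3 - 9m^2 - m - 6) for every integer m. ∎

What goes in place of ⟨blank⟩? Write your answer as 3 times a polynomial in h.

The residues treated are {0, 1}, so the missing case is m ≡ 2 (mod 3); write m = 3h+2.
Then 4(3h+2)^3 - 9(3h+2)^2 - (3h+2) - 6 = 108h^3 + 135h^2 + 33h - 12 = 3(36h^3 + 45h^2 + 11h - 4).

3(36h^3 + 45h^2 + 11h - 4)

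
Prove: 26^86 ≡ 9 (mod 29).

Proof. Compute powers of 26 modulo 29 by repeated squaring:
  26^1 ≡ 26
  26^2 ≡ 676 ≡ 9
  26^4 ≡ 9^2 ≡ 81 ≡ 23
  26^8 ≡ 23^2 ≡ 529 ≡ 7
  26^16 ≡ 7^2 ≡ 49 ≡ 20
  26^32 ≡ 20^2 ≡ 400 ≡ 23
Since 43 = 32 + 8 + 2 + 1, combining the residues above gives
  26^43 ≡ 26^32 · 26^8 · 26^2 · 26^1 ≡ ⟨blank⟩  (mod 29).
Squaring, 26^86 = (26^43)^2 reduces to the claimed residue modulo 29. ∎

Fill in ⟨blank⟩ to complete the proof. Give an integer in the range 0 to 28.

Multiply the listed residues: 23 · 7 · 9 · 26 = 161 → 1449 → 37674.
Reducing modulo 29: 37674 = 1299·29 + 3, so 26^43 ≡ 3.

3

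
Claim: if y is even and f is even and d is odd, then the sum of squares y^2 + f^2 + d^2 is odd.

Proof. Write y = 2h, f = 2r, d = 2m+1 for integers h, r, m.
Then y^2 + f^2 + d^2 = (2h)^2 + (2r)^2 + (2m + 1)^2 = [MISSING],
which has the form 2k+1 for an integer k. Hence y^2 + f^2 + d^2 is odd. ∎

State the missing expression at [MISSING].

(2h)^2 + (2r)^2 + (2m + 1)^2 = 4h^2 + 4m^2 + 4m + 4r^2 + 1
= 2(2h^2 + 2m^2 + 2m + 2r^2) + 1.
Since 2h^2 + 2m^2 + 2m + 2r^2 is an integer, the sum of squares is of the form 2k+1 for an integer k.

2(2h^2 + 2m^2 + 2m + 2r^2) + 1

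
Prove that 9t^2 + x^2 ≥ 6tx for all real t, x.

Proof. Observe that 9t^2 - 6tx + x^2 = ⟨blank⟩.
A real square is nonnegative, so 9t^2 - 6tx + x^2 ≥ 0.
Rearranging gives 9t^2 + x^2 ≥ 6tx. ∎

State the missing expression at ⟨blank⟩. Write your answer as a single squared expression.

9t^2 - 6tx + x^2 is a perfect-square trinomial: the outer terms are (3t)^2 and (x)^2, and the cross term is -2·3t·x.
So 9t^2 - 6tx + x^2 = (3t - x)^2 ≥ 0.

(3t - x)^2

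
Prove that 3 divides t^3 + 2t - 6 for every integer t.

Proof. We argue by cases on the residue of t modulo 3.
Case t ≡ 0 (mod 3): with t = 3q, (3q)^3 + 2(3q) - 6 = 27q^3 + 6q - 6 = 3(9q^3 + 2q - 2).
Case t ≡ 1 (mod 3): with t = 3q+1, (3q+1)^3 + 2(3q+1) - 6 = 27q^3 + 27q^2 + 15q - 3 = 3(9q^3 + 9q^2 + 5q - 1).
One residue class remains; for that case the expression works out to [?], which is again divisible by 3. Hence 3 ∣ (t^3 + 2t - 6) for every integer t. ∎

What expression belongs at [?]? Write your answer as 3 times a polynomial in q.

3(9q^3 + 18q^2 + 14q + 2)

Only t ≡ 2 (mod 3) is unaccounted for. Put t = 3q+2:
(3q+2)^3 + 2(3q+2) - 6 expands to 27q^3 + 54q^2 + 42q + 6,
and factoring out 3 leaves 3(9q^3 + 18q^2 + 14q + 2).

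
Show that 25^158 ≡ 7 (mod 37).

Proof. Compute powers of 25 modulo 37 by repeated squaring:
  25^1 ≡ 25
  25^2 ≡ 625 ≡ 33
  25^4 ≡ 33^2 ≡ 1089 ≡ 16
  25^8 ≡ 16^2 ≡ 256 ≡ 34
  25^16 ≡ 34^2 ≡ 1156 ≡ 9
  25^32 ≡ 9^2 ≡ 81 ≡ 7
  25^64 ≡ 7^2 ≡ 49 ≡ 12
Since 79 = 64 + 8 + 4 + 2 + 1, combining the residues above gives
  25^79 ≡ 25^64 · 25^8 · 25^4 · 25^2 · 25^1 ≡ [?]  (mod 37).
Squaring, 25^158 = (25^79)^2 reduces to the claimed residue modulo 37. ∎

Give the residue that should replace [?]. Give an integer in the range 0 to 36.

25^64 · 25^8 · 25^4 · 25^2 · 25^1 ≡ 12 · 34 · 16 · 33 · 25 = 5385600.
5385600 mod 37 = 28, so 25^79 ≡ 28 (mod 37).

28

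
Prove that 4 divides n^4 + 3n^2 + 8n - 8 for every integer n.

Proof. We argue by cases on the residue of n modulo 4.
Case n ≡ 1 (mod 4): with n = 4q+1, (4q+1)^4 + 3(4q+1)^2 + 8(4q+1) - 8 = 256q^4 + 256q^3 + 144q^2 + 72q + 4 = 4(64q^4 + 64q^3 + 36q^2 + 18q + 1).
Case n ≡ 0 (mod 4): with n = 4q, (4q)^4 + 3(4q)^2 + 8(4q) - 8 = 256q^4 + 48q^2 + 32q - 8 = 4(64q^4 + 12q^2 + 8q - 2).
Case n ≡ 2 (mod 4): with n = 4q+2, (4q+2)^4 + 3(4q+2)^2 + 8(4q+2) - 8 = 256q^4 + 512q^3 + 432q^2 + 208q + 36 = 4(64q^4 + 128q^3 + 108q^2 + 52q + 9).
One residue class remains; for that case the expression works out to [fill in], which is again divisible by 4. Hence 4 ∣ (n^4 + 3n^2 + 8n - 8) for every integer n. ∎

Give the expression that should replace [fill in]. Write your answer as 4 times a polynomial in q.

4(64q^4 + 192q^3 + 228q^2 + 134q + 31)

Only n ≡ 3 (mod 4) is unaccounted for. Put n = 4q+3:
(4q+3)^4 + 3(4q+3)^2 + 8(4q+3) - 8 expands to 256q^4 + 768q^3 + 912q^2 + 536q + 124,
and factoring out 4 leaves 4(64q^4 + 192q^3 + 228q^2 + 134q + 31).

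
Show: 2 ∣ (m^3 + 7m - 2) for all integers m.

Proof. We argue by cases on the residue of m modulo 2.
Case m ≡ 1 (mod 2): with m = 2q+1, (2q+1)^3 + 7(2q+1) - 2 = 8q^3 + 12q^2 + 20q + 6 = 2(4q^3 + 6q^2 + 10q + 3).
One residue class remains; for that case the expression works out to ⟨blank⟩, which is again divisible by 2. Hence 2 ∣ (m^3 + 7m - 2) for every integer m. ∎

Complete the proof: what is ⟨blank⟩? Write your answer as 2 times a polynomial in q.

Only m ≡ 0 (mod 2) is unaccounted for. Put m = 2q:
(2q)^3 + 7(2q) - 2 expands to 8q^3 + 14q - 2,
and factoring out 2 leaves 2(4q^3 + 7q - 1).

2(4q^3 + 7q - 1)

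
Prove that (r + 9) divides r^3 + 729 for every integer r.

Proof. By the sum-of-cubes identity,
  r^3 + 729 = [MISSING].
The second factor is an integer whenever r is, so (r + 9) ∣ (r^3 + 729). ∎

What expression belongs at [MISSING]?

(r + 9)(r^2 - 9r + 81)

Polynomial division of r^3 + 729 by r + 9 leaves remainder 0 and quotient r^2 - 9r + 81.
Hence r^3 + 729 = (r + 9)(r^2 - 9r + 81).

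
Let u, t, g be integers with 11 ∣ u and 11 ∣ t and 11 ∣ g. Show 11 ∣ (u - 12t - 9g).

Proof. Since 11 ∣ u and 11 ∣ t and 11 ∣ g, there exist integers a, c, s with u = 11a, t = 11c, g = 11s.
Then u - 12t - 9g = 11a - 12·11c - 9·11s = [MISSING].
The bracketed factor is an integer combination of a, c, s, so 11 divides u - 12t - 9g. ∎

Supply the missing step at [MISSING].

Pull the common 11 out of every term: 11a - 12·11c - 9·11s = 11(a - 12c - 9s).
a - 12c - 9s is an integer, which exhibits the divisibility.

11(a - 12c - 9s)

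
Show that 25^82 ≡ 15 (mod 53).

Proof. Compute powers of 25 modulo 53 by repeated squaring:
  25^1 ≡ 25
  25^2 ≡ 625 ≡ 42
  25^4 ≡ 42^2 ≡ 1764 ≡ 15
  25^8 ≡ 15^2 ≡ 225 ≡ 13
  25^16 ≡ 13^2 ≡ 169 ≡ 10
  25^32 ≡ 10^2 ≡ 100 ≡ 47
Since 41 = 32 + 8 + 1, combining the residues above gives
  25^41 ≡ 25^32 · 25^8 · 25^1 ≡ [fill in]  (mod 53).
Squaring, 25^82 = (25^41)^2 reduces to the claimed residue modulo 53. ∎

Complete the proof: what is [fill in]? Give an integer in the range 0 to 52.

Multiply the listed residues: 47 · 13 · 25 = 611 → 15275.
Reducing modulo 53: 15275 = 288·53 + 11, so 25^41 ≡ 11.

11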